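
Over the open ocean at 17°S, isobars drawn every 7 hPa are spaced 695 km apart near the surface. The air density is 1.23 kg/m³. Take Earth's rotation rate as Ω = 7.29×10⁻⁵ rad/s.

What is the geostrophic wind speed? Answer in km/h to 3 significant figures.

Coriolis parameter at 17°S:
f = 2Ω sin φ = 2 × 7.29×10⁻⁵ × sin 17° = 4.26×10⁻⁵ s⁻¹
Pressure gradient: |∂P/∂n| = 700 Pa / 695000 m = 1.01×10⁻³ Pa/m
Geostrophic balance (pressure-gradient force = Coriolis force):
V_g = (1/(fρ)) |∂P/∂n| = 1.01×10⁻³ / (4.26×10⁻⁵ × 1.23) = 19.2 m/s
Converting: 19.2 m/s × 3.6 = 69.2 km/h

69.2 km/h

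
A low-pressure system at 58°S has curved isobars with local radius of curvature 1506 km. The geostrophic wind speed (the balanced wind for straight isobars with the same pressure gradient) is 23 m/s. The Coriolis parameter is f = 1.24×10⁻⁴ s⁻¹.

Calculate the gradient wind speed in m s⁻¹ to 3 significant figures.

20.7 m s⁻¹

Around a low, centrifugal force acts outward with Coriolis, so pressure-gradient force balances both:
(1/ρ)|∂P/∂n| = fV + V²/R  →  V² + fR·V − fR·V_g = 0
With fR = 1.24×10⁻⁴ × 1506×10³ m = 187 m/s:
V = [−fR + √((fR)² + 4 fR V_g)]/2 = [−187 + √(187² + 4×187×23)]/2 = 20.7 m/s
Subgeostrophic (V < V_g = 23 m/s), as expected around a low.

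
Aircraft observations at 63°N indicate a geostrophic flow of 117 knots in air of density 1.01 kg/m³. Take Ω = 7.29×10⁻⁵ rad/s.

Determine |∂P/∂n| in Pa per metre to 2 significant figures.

Coriolis parameter at 63°N:
f = 2Ω sin φ = 2 × 7.29×10⁻⁵ × sin 63° = 1.30×10⁻⁴ s⁻¹
Wind speed in SI: 117 knots = 60.2 m/s
Geostrophic balance rearranged: |∂P/∂n| = f ρ V_g
|∂P/∂n| = 1.30×10⁻⁴ × 1.01 × 60.2 = 7.90×10⁻³ Pa/m

7.9×10⁻³ Pa/m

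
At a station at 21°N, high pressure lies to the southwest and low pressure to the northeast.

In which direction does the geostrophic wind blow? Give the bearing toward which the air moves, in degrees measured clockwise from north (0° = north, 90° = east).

The pressure-gradient force points toward the northeast (bearing 045°).
Geostrophic balance: in the Northern Hemisphere the Coriolis force deflects motion to the right, so the geostrophic wind blows 90° to the right of the pressure-gradient force (low pressure on the left).
Rotating 045° by 90° clockwise gives 135° — the wind blows toward the southeast.

135°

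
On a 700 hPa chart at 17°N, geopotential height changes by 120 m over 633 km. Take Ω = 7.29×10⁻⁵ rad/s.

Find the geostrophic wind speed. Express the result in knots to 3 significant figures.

84.8 knots

Coriolis parameter at 17°N:
f = 2Ω sin φ = 2 × 7.29×10⁻⁵ × sin 17° = 4.26×10⁻⁵ s⁻¹
Height gradient: |∂Z/∂n| = 120 m / 633000 m = 1.90×10⁻⁴
On a pressure surface, geostrophic balance gives V_g = (g/f)|∂Z/∂n|:
V_g = 9.81 × 1.90×10⁻⁴ / 4.26×10⁻⁵ = 43.6 m/s
Converting: 43.6 m/s × 1.944 = 84.8 knots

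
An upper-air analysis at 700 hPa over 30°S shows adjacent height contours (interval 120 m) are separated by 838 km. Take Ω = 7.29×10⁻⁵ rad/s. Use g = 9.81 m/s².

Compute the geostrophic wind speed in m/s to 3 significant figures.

19.3 m/s

Coriolis parameter at 30°S:
f = 2Ω sin φ = 2 × 7.29×10⁻⁵ × sin 30° = 7.29×10⁻⁵ s⁻¹
Height gradient: |∂Z/∂n| = 120 m / 838000 m = 1.43×10⁻⁴
On a pressure surface, geostrophic balance gives V_g = (g/f)|∂Z/∂n|:
V_g = 9.81 × 1.43×10⁻⁴ / 7.29×10⁻⁵ = 19.3 m/s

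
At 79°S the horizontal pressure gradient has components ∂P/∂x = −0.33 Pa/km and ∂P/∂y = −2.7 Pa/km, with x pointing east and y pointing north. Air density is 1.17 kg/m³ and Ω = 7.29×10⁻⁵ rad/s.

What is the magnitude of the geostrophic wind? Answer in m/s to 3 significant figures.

Coriolis parameter at 79°S:
f = 2Ω sin φ = 2 × 7.29×10⁻⁵ × sin 79° = 1.43×10⁻⁴ s⁻¹
In the Southern Hemisphere f is negative: f = −1.43×10⁻⁴ s⁻¹.
Component geostrophic relations (x east, y north):
u_g = −(1/(fρ)) ∂P/∂y,  v_g = (1/(fρ)) ∂P/∂x
u_g = −(−2.7×10⁻³)/(−1.43×10⁻⁴ × 1.17) = −16.1 m/s;  v_g = (−0.33×10⁻³)/(−1.43×10⁻⁴ × 1.17) = 1.97 m/s
|V_g| = √(u_g² + v_g²) = 16.2 m/s

16.2 m/s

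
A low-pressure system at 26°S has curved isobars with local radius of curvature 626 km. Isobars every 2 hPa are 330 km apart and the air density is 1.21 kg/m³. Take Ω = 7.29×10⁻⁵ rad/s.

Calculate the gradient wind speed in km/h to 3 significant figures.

24.2 km/h

Coriolis parameter at 26°S:
f = 2Ω sin φ = 2 × 7.29×10⁻⁵ × sin 26° = 6.39×10⁻⁵ s⁻¹
Pressure gradient: |∂P/∂n| = 200 Pa / 330000 m = 6.06×10⁻⁴ Pa/m
Geostrophic speed: V_g = |∂P/∂n|/(fρ) = 6.06×10⁻⁴/(6.39×10⁻⁵ × 1.21) = 7.84 m/s
Around a low, centrifugal force acts outward with Coriolis, so pressure-gradient force balances both:
(1/ρ)|∂P/∂n| = fV + V²/R  →  V² + fR·V − fR·V_g = 0
With fR = 6.39×10⁻⁵ × 626×10³ m = 40.0 m/s:
V = [−fR + √((fR)² + 4 fR V_g)]/2 = [−40.0 + √(40.0² + 4×40.0×7.84)]/2 = 6.71 m/s
Subgeostrophic (V < V_g = 7.84 m/s), as expected around a low.
Converting: 6.71 m/s × 3.6 = 24.2 km/h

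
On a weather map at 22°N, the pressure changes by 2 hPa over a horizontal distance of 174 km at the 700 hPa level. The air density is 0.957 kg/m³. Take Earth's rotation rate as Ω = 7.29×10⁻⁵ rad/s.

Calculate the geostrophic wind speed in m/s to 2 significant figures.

Coriolis parameter at 22°N:
f = 2Ω sin φ = 2 × 7.29×10⁻⁵ × sin 22° = 5.46×10⁻⁵ s⁻¹
Pressure gradient: |∂P/∂n| = 200 Pa / 174000 m = 1.15×10⁻³ Pa/m
Geostrophic balance (pressure-gradient force = Coriolis force):
V_g = (1/(fρ)) |∂P/∂n| = 1.15×10⁻³ / (5.46×10⁻⁵ × 0.957) = 22.0 m/s

22 m/s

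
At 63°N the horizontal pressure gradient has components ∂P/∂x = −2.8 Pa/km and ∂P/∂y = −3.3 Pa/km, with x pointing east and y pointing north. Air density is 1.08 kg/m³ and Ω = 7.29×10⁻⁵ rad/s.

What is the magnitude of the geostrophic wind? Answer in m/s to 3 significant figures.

30.8 m/s

Coriolis parameter at 63°N:
f = 2Ω sin φ = 2 × 7.29×10⁻⁵ × sin 63° = 1.30×10⁻⁴ s⁻¹
Component geostrophic relations (x east, y north):
u_g = −(1/(fρ)) ∂P/∂y,  v_g = (1/(fρ)) ∂P/∂x
u_g = −(−3.3×10⁻³)/(1.30×10⁻⁴ × 1.08) = 23.5 m/s;  v_g = (−2.8×10⁻³)/(1.30×10⁻⁴ × 1.08) = −20.0 m/s
|V_g| = √(u_g² + v_g²) = 30.8 m/s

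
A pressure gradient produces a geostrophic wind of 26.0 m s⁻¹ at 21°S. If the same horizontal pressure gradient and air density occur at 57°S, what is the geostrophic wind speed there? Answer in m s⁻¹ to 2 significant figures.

11 m s⁻¹

With the same pressure gradient and density, V_g ∝ 1/f ∝ 1/sin φ.
V₂ = V₁ · sin φ₁ / sin φ₂ = 26.0 × sin 21° / sin 57°
V₂ = 26.0 × 0.3584/0.8387 = 11 m s⁻¹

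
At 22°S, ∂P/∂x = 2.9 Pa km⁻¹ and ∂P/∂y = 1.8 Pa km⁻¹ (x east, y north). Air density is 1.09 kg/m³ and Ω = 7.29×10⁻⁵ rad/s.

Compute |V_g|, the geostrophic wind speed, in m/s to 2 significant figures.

57 m/s

Coriolis parameter at 22°S:
f = 2Ω sin φ = 2 × 7.29×10⁻⁵ × sin 22° = 5.46×10⁻⁵ s⁻¹
In the Southern Hemisphere f is negative: f = −5.46×10⁻⁵ s⁻¹.
Component geostrophic relations (x east, y north):
u_g = −(1/(fρ)) ∂P/∂y,  v_g = (1/(fρ)) ∂P/∂x
u_g = −(1.8×10⁻³)/(−5.46×10⁻⁵ × 1.09) = 30.2 m/s;  v_g = (2.9×10⁻³)/(−5.46×10⁻⁵ × 1.09) = −48.7 m/s
|V_g| = √(u_g² + v_g²) = 57.3 m/s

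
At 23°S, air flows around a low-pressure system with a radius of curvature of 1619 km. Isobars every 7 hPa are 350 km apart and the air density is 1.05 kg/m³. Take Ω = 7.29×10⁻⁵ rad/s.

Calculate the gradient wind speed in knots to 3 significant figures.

50.7 knots

Coriolis parameter at 23°S:
f = 2Ω sin φ = 2 × 7.29×10⁻⁵ × sin 23° = 5.70×10⁻⁵ s⁻¹
Pressure gradient: |∂P/∂n| = 700 Pa / 350000 m = 2.00×10⁻³ Pa/m
Geostrophic speed: V_g = |∂P/∂n|/(fρ) = 2.00×10⁻³/(5.70×10⁻⁵ × 1.05) = 33.4 m/s
Around a low, centrifugal force acts outward with Coriolis, so pressure-gradient force balances both:
(1/ρ)|∂P/∂n| = fV + V²/R  →  V² + fR·V − fR·V_g = 0
With fR = 5.70×10⁻⁵ × 1619×10³ m = 92.2 m/s:
V = [−fR + √((fR)² + 4 fR V_g)]/2 = [−92.2 + √(92.2² + 4×92.2×33.4)]/2 = 26.1 m/s
Subgeostrophic (V < V_g = 33.4 m/s), as expected around a low.
Converting: 26.1 m/s × 1.944 = 50.7 knots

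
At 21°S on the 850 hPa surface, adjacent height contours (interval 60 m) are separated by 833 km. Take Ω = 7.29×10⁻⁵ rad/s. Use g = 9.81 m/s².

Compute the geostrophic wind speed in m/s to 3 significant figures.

Coriolis parameter at 21°S:
f = 2Ω sin φ = 2 × 7.29×10⁻⁵ × sin 21° = 5.23×10⁻⁵ s⁻¹
Height gradient: |∂Z/∂n| = 60 m / 833000 m = 7.20×10⁻⁵
On a pressure surface, geostrophic balance gives V_g = (g/f)|∂Z/∂n|:
V_g = 9.81 × 7.20×10⁻⁵ / 5.23×10⁻⁵ = 13.5 m/s

13.5 m/s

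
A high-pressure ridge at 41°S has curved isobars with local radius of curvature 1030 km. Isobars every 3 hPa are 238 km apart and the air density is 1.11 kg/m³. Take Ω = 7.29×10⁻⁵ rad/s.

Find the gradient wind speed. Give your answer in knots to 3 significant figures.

26.8 knots

Coriolis parameter at 41°S:
f = 2Ω sin φ = 2 × 7.29×10⁻⁵ × sin 41° = 9.57×10⁻⁵ s⁻¹
Pressure gradient: |∂P/∂n| = 300 Pa / 238000 m = 1.26×10⁻³ Pa/m
Geostrophic speed: V_g = |∂P/∂n|/(fρ) = 1.26×10⁻³/(9.57×10⁻⁵ × 1.11) = 11.9 m/s
Around a high, pressure-gradient force acts outward with centrifugal, so Coriolis balances both:
fV = (1/ρ)|∂P/∂n| + V²/R  →  V² − fR·V + fR·V_g = 0
With fR = 9.57×10⁻⁵ × 1030×10³ m = 98.5 m/s:
V = [fR − √((fR)² − 4 fR V_g)]/2 = [98.5 − √(98.5² − 4×98.5×11.9)]/2 = 13.8 m/s
Supergeostrophic (V > V_g = 11.9 m/s), as expected around a high.
Converting: 13.8 m/s × 1.944 = 26.8 knots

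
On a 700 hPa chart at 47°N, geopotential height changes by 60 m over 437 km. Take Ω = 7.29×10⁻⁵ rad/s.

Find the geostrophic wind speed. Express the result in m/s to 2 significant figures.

13 m/s

Coriolis parameter at 47°N:
f = 2Ω sin φ = 2 × 7.29×10⁻⁵ × sin 47° = 1.07×10⁻⁴ s⁻¹
Height gradient: |∂Z/∂n| = 60 m / 437000 m = 1.37×10⁻⁴
On a pressure surface, geostrophic balance gives V_g = (g/f)|∂Z/∂n|:
V_g = 9.81 × 1.37×10⁻⁴ / 1.07×10⁻⁴ = 12.6 m/s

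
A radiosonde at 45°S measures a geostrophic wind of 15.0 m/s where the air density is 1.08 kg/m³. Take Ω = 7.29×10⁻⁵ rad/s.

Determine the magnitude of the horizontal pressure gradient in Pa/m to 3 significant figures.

Coriolis parameter at 45°S:
f = 2Ω sin φ = 2 × 7.29×10⁻⁵ × sin 45° = 1.03×10⁻⁴ s⁻¹
Geostrophic balance rearranged: |∂P/∂n| = f ρ V_g
|∂P/∂n| = 1.03×10⁻⁴ × 1.08 × 15.0 = 1.67×10⁻³ Pa/m

1.67×10⁻³ Pa/m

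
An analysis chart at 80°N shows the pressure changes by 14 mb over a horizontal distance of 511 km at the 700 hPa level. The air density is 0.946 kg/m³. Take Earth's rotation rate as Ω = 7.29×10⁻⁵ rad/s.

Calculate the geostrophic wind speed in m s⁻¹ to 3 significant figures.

20.2 m s⁻¹

Coriolis parameter at 80°N:
f = 2Ω sin φ = 2 × 7.29×10⁻⁵ × sin 80° = 1.44×10⁻⁴ s⁻¹
Pressure gradient: |∂P/∂n| = 1400 Pa / 511000 m = 2.74×10⁻³ Pa/m
Geostrophic balance (pressure-gradient force = Coriolis force):
V_g = (1/(fρ)) |∂P/∂n| = 2.74×10⁻³ / (1.44×10⁻⁴ × 0.946) = 20.2 m/s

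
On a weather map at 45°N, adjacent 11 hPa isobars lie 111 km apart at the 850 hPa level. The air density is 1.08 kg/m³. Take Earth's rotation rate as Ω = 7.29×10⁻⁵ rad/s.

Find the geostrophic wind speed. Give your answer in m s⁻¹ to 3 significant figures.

89.0 m s⁻¹

Coriolis parameter at 45°N:
f = 2Ω sin φ = 2 × 7.29×10⁻⁵ × sin 45° = 1.03×10⁻⁴ s⁻¹
Pressure gradient: |∂P/∂n| = 1100 Pa / 111000 m = 9.91×10⁻³ Pa/m
Geostrophic balance (pressure-gradient force = Coriolis force):
V_g = (1/(fρ)) |∂P/∂n| = 9.91×10⁻³ / (1.03×10⁻⁴ × 1.08) = 89.0 m/s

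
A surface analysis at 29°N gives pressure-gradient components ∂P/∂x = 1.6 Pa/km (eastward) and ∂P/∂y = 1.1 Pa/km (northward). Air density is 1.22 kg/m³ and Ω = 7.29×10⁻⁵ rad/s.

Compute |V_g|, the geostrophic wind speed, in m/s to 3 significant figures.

Coriolis parameter at 29°N:
f = 2Ω sin φ = 2 × 7.29×10⁻⁵ × sin 29° = 7.07×10⁻⁵ s⁻¹
Component geostrophic relations (x east, y north):
u_g = −(1/(fρ)) ∂P/∂y,  v_g = (1/(fρ)) ∂P/∂x
u_g = −(1.1×10⁻³)/(7.07×10⁻⁵ × 1.22) = −12.8 m/s;  v_g = (1.6×10⁻³)/(7.07×10⁻⁵ × 1.22) = 18.6 m/s
|V_g| = √(u_g² + v_g²) = 22.5 m/s

22.5 m/s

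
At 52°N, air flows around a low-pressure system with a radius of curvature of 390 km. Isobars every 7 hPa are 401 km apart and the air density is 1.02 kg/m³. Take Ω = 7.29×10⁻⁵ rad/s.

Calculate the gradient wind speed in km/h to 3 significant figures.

Coriolis parameter at 52°N:
f = 2Ω sin φ = 2 × 7.29×10⁻⁵ × sin 52° = 1.15×10⁻⁴ s⁻¹
Pressure gradient: |∂P/∂n| = 700 Pa / 401000 m = 1.75×10⁻³ Pa/m
Geostrophic speed: V_g = |∂P/∂n|/(fρ) = 1.75×10⁻³/(1.15×10⁻⁴ × 1.02) = 14.9 m/s
Around a low, centrifugal force acts outward with Coriolis, so pressure-gradient force balances both:
(1/ρ)|∂P/∂n| = fV + V²/R  →  V² + fR·V − fR·V_g = 0
With fR = 1.15×10⁻⁴ × 390×10³ m = 44.8 m/s:
V = [−fR + √((fR)² + 4 fR V_g)]/2 = [−44.8 + √(44.8² + 4×44.8×14.9)]/2 = 11.8 m/s
Subgeostrophic (V < V_g = 14.9 m/s), as expected around a low.
Converting: 11.8 m/s × 3.6 = 42.5 km/h

42.5 km/h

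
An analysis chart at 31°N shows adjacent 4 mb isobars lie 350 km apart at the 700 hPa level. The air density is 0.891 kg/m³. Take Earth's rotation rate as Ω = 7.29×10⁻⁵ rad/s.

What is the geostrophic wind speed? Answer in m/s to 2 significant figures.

Coriolis parameter at 31°N:
f = 2Ω sin φ = 2 × 7.29×10⁻⁵ × sin 31° = 7.51×10⁻⁵ s⁻¹
Pressure gradient: |∂P/∂n| = 400 Pa / 350000 m = 1.14×10⁻³ Pa/m
Geostrophic balance (pressure-gradient force = Coriolis force):
V_g = (1/(fρ)) |∂P/∂n| = 1.14×10⁻³ / (7.51×10⁻⁵ × 0.891) = 17.1 m/s

17 m/s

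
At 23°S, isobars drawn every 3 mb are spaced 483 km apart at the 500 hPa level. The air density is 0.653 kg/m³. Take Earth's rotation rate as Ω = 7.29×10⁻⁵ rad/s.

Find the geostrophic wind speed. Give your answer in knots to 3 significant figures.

32.5 knots

Coriolis parameter at 23°S:
f = 2Ω sin φ = 2 × 7.29×10⁻⁵ × sin 23° = 5.70×10⁻⁵ s⁻¹
Pressure gradient: |∂P/∂n| = 300 Pa / 483000 m = 6.21×10⁻⁴ Pa/m
Geostrophic balance (pressure-gradient force = Coriolis force):
V_g = (1/(fρ)) |∂P/∂n| = 6.21×10⁻⁴ / (5.70×10⁻⁵ × 0.653) = 16.7 m/s
Converting: 16.7 m/s × 1.944 = 32.5 knots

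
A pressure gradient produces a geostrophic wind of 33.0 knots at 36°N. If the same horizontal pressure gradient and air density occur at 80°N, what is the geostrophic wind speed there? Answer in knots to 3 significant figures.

19.7 knots

With the same pressure gradient and density, V_g ∝ 1/f ∝ 1/sin φ.
V₂ = V₁ · sin φ₁ / sin φ₂ = 33.0 × sin 36° / sin 80°
V₂ = 33.0 × 0.5878/0.9848 = 19.7 knots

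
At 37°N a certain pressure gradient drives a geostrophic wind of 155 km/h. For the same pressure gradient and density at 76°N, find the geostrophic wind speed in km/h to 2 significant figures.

With the same pressure gradient and density, V_g ∝ 1/f ∝ 1/sin φ.
V₂ = V₁ · sin φ₁ / sin φ₂ = 155 × sin 37° / sin 76°
V₂ = 155 × 0.6018/0.9703 = 96 km/h

96 km/h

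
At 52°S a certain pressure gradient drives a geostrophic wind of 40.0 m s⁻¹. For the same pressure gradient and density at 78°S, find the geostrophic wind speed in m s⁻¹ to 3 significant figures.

With the same pressure gradient and density, V_g ∝ 1/f ∝ 1/sin φ.
V₂ = V₁ · sin φ₁ / sin φ₂ = 40.0 × sin 52° / sin 78°
V₂ = 40.0 × 0.7880/0.9781 = 32.2 m s⁻¹

32.2 m s⁻¹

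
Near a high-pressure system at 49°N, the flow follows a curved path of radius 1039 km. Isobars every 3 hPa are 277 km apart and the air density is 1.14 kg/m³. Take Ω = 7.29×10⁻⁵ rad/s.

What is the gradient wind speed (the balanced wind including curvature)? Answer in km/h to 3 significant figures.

33.9 km/h

Coriolis parameter at 49°N:
f = 2Ω sin φ = 2 × 7.29×10⁻⁵ × sin 49° = 1.10×10⁻⁴ s⁻¹
Pressure gradient: |∂P/∂n| = 300 Pa / 277000 m = 1.08×10⁻³ Pa/m
Geostrophic speed: V_g = |∂P/∂n|/(fρ) = 1.08×10⁻³/(1.10×10⁻⁴ × 1.14) = 8.63 m/s
Around a high, pressure-gradient force acts outward with centrifugal, so Coriolis balances both:
fV = (1/ρ)|∂P/∂n| + V²/R  →  V² − fR·V + fR·V_g = 0
With fR = 1.10×10⁻⁴ × 1039×10³ m = 114 m/s:
V = [fR − √((fR)² − 4 fR V_g)]/2 = [114 − √(114² − 4×114×8.63)]/2 = 9.41 m/s
Supergeostrophic (V > V_g = 8.63 m/s), as expected around a high.
Converting: 9.41 m/s × 3.6 = 33.9 km/h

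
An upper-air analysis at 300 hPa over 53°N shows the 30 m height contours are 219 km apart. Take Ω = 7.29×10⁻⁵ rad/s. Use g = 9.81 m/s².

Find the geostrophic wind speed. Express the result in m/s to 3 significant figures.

11.5 m/s

Coriolis parameter at 53°N:
f = 2Ω sin φ = 2 × 7.29×10⁻⁵ × sin 53° = 1.16×10⁻⁴ s⁻¹
Height gradient: |∂Z/∂n| = 30 m / 219000 m = 1.37×10⁻⁴
On a pressure surface, geostrophic balance gives V_g = (g/f)|∂Z/∂n|:
V_g = 9.81 × 1.37×10⁻⁴ / 1.16×10⁻⁴ = 11.5 m/s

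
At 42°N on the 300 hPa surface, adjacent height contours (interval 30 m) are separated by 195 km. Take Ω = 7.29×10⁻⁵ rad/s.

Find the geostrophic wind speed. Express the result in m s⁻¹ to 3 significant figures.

15.5 m s⁻¹

Coriolis parameter at 42°N:
f = 2Ω sin φ = 2 × 7.29×10⁻⁵ × sin 42° = 9.76×10⁻⁵ s⁻¹
Height gradient: |∂Z/∂n| = 30 m / 195000 m = 1.54×10⁻⁴
On a pressure surface, geostrophic balance gives V_g = (g/f)|∂Z/∂n|:
V_g = 9.81 × 1.54×10⁻⁴ / 9.76×10⁻⁵ = 15.5 m/s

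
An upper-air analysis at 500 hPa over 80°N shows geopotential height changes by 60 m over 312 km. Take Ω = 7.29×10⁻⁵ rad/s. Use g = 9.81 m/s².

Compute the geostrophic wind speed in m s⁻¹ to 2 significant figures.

13 m s⁻¹

Coriolis parameter at 80°N:
f = 2Ω sin φ = 2 × 7.29×10⁻⁵ × sin 80° = 1.44×10⁻⁴ s⁻¹
Height gradient: |∂Z/∂n| = 60 m / 312000 m = 1.92×10⁻⁴
On a pressure surface, geostrophic balance gives V_g = (g/f)|∂Z/∂n|:
V_g = 9.81 × 1.92×10⁻⁴ / 1.44×10⁻⁴ = 13.1 m/s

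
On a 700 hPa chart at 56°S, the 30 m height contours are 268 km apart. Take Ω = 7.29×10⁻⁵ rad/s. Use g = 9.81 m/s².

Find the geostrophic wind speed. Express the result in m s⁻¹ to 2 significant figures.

Coriolis parameter at 56°S:
f = 2Ω sin φ = 2 × 7.29×10⁻⁵ × sin 56° = 1.21×10⁻⁴ s⁻¹
Height gradient: |∂Z/∂n| = 30 m / 268000 m = 1.12×10⁻⁴
On a pressure surface, geostrophic balance gives V_g = (g/f)|∂Z/∂n|:
V_g = 9.81 × 1.12×10⁻⁴ / 1.21×10⁻⁴ = 9.08 m/s

9.1 m s⁻¹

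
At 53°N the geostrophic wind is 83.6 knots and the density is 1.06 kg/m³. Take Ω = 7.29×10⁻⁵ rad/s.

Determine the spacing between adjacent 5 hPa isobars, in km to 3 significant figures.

Coriolis parameter at 53°N:
f = 2Ω sin φ = 2 × 7.29×10⁻⁵ × sin 53° = 1.16×10⁻⁴ s⁻¹
Wind speed in SI: 83.6 knots = 43.0 m/s
Geostrophic balance rearranged: |∂P/∂n| = f ρ V_g
|∂P/∂n| = 1.16×10⁻⁴ × 1.06 × 43.0 = 5.31×10⁻³ Pa/m
Isobar spacing: Δn = ΔP/|∂P/∂n| = 500 Pa / 5.31×10⁻³ Pa/m = 94192 m ≈ 94.2 km

94.2 km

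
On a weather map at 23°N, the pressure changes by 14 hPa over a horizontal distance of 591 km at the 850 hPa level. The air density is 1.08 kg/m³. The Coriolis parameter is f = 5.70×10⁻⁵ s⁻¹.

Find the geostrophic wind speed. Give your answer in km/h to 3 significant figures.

Pressure gradient: |∂P/∂n| = 1400 Pa / 591000 m = 2.37×10⁻³ Pa/m
Geostrophic balance (pressure-gradient force = Coriolis force):
V_g = (1/(fρ)) |∂P/∂n| = 2.37×10⁻³ / (5.70×10⁻⁵ × 1.08) = 38.5 m/s
Converting: 38.5 m/s × 3.6 = 139 km/h

139 km/h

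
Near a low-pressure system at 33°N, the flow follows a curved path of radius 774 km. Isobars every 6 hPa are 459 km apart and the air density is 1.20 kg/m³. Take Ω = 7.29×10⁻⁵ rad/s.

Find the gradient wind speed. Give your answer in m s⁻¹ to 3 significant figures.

Coriolis parameter at 33°N:
f = 2Ω sin φ = 2 × 7.29×10⁻⁵ × sin 33° = 7.94×10⁻⁵ s⁻¹
Pressure gradient: |∂P/∂n| = 600 Pa / 459000 m = 1.31×10⁻³ Pa/m
Geostrophic speed: V_g = |∂P/∂n|/(fρ) = 1.31×10⁻³/(7.94×10⁻⁵ × 1.20) = 13.7 m/s
Around a low, centrifugal force acts outward with Coriolis, so pressure-gradient force balances both:
(1/ρ)|∂P/∂n| = fV + V²/R  →  V² + fR·V − fR·V_g = 0
With fR = 7.94×10⁻⁵ × 774×10³ m = 61.5 m/s:
V = [−fR + √((fR)² + 4 fR V_g)]/2 = [−61.5 + √(61.5² + 4×61.5×13.7)]/2 = 11.5 m/s
Subgeostrophic (V < V_g = 13.7 m/s), as expected around a low.

11.5 m s⁻¹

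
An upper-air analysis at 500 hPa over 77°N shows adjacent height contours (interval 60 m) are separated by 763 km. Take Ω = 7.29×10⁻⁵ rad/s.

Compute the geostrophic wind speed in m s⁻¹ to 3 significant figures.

5.43 m s⁻¹

Coriolis parameter at 77°N:
f = 2Ω sin φ = 2 × 7.29×10⁻⁵ × sin 77° = 1.42×10⁻⁴ s⁻¹
Height gradient: |∂Z/∂n| = 60 m / 763000 m = 7.86×10⁻⁵
On a pressure surface, geostrophic balance gives V_g = (g/f)|∂Z/∂n|:
V_g = 9.81 × 7.86×10⁻⁵ / 1.42×10⁻⁴ = 5.43 m/s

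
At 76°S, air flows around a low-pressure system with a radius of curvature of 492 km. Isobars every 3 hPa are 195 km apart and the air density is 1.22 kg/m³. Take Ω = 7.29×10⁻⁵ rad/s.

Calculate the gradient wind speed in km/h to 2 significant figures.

Coriolis parameter at 76°S:
f = 2Ω sin φ = 2 × 7.29×10⁻⁵ × sin 76° = 1.41×10⁻⁴ s⁻¹
Pressure gradient: |∂P/∂n| = 300 Pa / 195000 m = 1.54×10⁻³ Pa/m
Geostrophic speed: V_g = |∂P/∂n|/(fρ) = 1.54×10⁻³/(1.41×10⁻⁴ × 1.22) = 8.91 m/s
Around a low, centrifugal force acts outward with Coriolis, so pressure-gradient force balances both:
(1/ρ)|∂P/∂n| = fV + V²/R  →  V² + fR·V − fR·V_g = 0
With fR = 1.41×10⁻⁴ × 492×10³ m = 69.6 m/s:
V = [−fR + √((fR)² + 4 fR V_g)]/2 = [−69.6 + √(69.6² + 4×69.6×8.91)]/2 = 8 m/s
Subgeostrophic (V < V_g = 8.91 m/s), as expected around a low.
Converting: 8 m/s × 3.6 = 29 km/h

29 km/h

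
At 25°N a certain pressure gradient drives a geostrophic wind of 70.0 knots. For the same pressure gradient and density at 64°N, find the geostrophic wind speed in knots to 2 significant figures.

33 knots

With the same pressure gradient and density, V_g ∝ 1/f ∝ 1/sin φ.
V₂ = V₁ · sin φ₁ / sin φ₂ = 70.0 × sin 25° / sin 64°
V₂ = 70.0 × 0.4226/0.8988 = 33 knots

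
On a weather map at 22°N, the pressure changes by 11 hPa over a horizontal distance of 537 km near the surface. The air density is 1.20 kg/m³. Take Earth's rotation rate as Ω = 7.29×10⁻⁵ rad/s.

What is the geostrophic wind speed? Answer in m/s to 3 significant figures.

31.3 m/s

Coriolis parameter at 22°N:
f = 2Ω sin φ = 2 × 7.29×10⁻⁵ × sin 22° = 5.46×10⁻⁵ s⁻¹
Pressure gradient: |∂P/∂n| = 1100 Pa / 537000 m = 2.05×10⁻³ Pa/m
Geostrophic balance (pressure-gradient force = Coriolis force):
V_g = (1/(fρ)) |∂P/∂n| = 2.05×10⁻³ / (5.46×10⁻⁵ × 1.20) = 31.3 m/s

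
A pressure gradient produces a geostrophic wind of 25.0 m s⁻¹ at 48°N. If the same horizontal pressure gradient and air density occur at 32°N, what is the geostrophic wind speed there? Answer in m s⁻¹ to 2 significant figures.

With the same pressure gradient and density, V_g ∝ 1/f ∝ 1/sin φ.
V₂ = V₁ · sin φ₁ / sin φ₂ = 25.0 × sin 48° / sin 32°
V₂ = 25.0 × 0.7431/0.5299 = 35 m s⁻¹

35 m s⁻¹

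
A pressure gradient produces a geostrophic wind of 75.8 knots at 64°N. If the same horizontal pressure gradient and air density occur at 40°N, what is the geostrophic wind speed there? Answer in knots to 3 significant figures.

106 knots

With the same pressure gradient and density, V_g ∝ 1/f ∝ 1/sin φ.
V₂ = V₁ · sin φ₁ / sin φ₂ = 75.8 × sin 64° / sin 40°
V₂ = 75.8 × 0.8988/0.6428 = 106 knots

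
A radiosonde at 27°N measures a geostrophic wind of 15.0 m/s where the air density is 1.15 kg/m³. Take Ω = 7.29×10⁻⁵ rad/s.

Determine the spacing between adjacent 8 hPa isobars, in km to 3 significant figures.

Coriolis parameter at 27°N:
f = 2Ω sin φ = 2 × 7.29×10⁻⁵ × sin 27° = 6.62×10⁻⁵ s⁻¹
Geostrophic balance rearranged: |∂P/∂n| = f ρ V_g
|∂P/∂n| = 6.62×10⁻⁵ × 1.15 × 15.0 = 1.14×10⁻³ Pa/m
Isobar spacing: Δn = ΔP/|∂P/∂n| = 800 Pa / 1.14×10⁻³ Pa/m = 700643 m ≈ 701 km

701 km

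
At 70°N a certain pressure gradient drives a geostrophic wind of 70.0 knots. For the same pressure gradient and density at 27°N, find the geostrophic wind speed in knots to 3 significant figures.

With the same pressure gradient and density, V_g ∝ 1/f ∝ 1/sin φ.
V₂ = V₁ · sin φ₁ / sin φ₂ = 70.0 × sin 70° / sin 27°
V₂ = 70.0 × 0.9397/0.4540 = 145 knots

145 knots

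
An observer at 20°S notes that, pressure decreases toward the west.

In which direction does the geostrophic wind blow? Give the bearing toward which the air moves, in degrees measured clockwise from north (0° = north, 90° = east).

The pressure-gradient force points toward the west (bearing 270°).
Geostrophic balance: in the Southern Hemisphere the Coriolis force deflects motion to the left, so the geostrophic wind blows 90° to the left of the pressure-gradient force (low pressure on the right).
Rotating 270° by 90° counterclockwise gives 180° — the wind blows toward the south.

180°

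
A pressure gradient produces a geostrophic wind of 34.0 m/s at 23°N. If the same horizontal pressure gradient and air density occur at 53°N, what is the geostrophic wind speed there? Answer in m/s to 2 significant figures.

With the same pressure gradient and density, V_g ∝ 1/f ∝ 1/sin φ.
V₂ = V₁ · sin φ₁ / sin φ₂ = 34.0 × sin 23° / sin 53°
V₂ = 34.0 × 0.3907/0.7986 = 17 m/s

17 m/s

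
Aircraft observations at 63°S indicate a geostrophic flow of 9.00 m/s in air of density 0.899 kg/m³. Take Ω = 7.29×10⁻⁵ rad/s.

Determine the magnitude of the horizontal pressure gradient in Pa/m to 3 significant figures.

1.05×10⁻³ Pa/m

Coriolis parameter at 63°S:
f = 2Ω sin φ = 2 × 7.29×10⁻⁵ × sin 63° = 1.30×10⁻⁴ s⁻¹
Geostrophic balance rearranged: |∂P/∂n| = f ρ V_g
|∂P/∂n| = 1.30×10⁻⁴ × 0.899 × 9.00 = 1.05×10⁻³ Pa/m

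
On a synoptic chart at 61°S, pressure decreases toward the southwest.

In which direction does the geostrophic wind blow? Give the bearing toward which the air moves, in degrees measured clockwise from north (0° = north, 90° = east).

The pressure-gradient force points toward the southwest (bearing 225°).
Geostrophic balance: in the Southern Hemisphere the Coriolis force deflects motion to the left, so the geostrophic wind blows 90° to the left of the pressure-gradient force (low pressure on the right).
Rotating 225° by 90° counterclockwise gives 135° — the wind blows toward the southeast.

135°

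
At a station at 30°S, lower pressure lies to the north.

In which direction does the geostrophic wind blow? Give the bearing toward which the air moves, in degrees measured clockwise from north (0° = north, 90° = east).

270°

The pressure-gradient force points toward the north (bearing 000°).
Geostrophic balance: in the Southern Hemisphere the Coriolis force deflects motion to the left, so the geostrophic wind blows 90° to the left of the pressure-gradient force (low pressure on the right).
Rotating 000° by 90° counterclockwise gives 270° — the wind blows toward the west.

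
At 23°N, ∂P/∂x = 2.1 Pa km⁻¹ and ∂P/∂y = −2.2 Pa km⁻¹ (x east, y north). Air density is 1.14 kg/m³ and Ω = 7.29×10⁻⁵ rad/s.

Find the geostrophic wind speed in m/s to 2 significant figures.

Coriolis parameter at 23°N:
f = 2Ω sin φ = 2 × 7.29×10⁻⁵ × sin 23° = 5.70×10⁻⁵ s⁻¹
Component geostrophic relations (x east, y north):
u_g = −(1/(fρ)) ∂P/∂y,  v_g = (1/(fρ)) ∂P/∂x
u_g = −(−2.2×10⁻³)/(5.70×10⁻⁵ × 1.14) = 33.9 m/s;  v_g = (2.1×10⁻³)/(5.70×10⁻⁵ × 1.14) = 32.3 m/s
|V_g| = √(u_g² + v_g²) = 46.8 m/s

47 m/s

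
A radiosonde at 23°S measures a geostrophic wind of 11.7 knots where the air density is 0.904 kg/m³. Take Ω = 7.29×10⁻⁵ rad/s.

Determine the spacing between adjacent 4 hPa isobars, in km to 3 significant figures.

Coriolis parameter at 23°S:
f = 2Ω sin φ = 2 × 7.29×10⁻⁵ × sin 23° = 5.70×10⁻⁵ s⁻¹
Wind speed in SI: 11.7 knots = 6.02 m/s
Geostrophic balance rearranged: |∂P/∂n| = f ρ V_g
|∂P/∂n| = 5.70×10⁻⁵ × 0.904 × 6.02 = 3.10×10⁻⁴ Pa/m
Isobar spacing: Δn = ΔP/|∂P/∂n| = 400 Pa / 3.10×10⁻⁴ Pa/m = 1290423 m ≈ 1290 km

1290 km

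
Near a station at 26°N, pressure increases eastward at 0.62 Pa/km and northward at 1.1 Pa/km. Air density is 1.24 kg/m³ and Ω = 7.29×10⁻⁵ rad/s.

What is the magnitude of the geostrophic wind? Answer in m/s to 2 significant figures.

16 m/s

Coriolis parameter at 26°N:
f = 2Ω sin φ = 2 × 7.29×10⁻⁵ × sin 26° = 6.39×10⁻⁵ s⁻¹
Component geostrophic relations (x east, y north):
u_g = −(1/(fρ)) ∂P/∂y,  v_g = (1/(fρ)) ∂P/∂x
u_g = −(1.1×10⁻³)/(6.39×10⁻⁵ × 1.24) = −13.9 m/s;  v_g = (0.62×10⁻³)/(6.39×10⁻⁵ × 1.24) = 7.82 m/s
|V_g| = √(u_g² + v_g²) = 15.9 m/s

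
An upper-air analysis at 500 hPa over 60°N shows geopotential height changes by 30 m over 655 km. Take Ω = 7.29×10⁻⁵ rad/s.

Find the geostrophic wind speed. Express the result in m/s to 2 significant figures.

Coriolis parameter at 60°N:
f = 2Ω sin φ = 2 × 7.29×10⁻⁵ × sin 60° = 1.26×10⁻⁴ s⁻¹
Height gradient: |∂Z/∂n| = 30 m / 655000 m = 4.58×10⁻⁵
On a pressure surface, geostrophic balance gives V_g = (g/f)|∂Z/∂n|:
V_g = 9.81 × 4.58×10⁻⁵ / 1.26×10⁻⁴ = 3.56 m/s

3.6 m/s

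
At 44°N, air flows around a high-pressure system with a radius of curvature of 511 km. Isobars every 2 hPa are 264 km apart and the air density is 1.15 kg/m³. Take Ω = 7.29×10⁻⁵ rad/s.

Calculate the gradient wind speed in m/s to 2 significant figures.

Coriolis parameter at 44°N:
f = 2Ω sin φ = 2 × 7.29×10⁻⁵ × sin 44° = 1.01×10⁻⁴ s⁻¹
Pressure gradient: |∂P/∂n| = 200 Pa / 264000 m = 7.58×10⁻⁴ Pa/m
Geostrophic speed: V_g = |∂P/∂n|/(fρ) = 7.58×10⁻⁴/(1.01×10⁻⁴ × 1.15) = 6.50 m/s
Around a high, pressure-gradient force acts outward with centrifugal, so Coriolis balances both:
fV = (1/ρ)|∂P/∂n| + V²/R  →  V² − fR·V + fR·V_g = 0
With fR = 1.01×10⁻⁴ × 511×10³ m = 51.8 m/s:
V = [fR − √((fR)² − 4 fR V_g)]/2 = [51.8 − √(51.8² − 4×51.8×6.5)]/2 = 7.63 m/s
Supergeostrophic (V > V_g = 6.5 m/s), as expected around a high.

7.6 m/s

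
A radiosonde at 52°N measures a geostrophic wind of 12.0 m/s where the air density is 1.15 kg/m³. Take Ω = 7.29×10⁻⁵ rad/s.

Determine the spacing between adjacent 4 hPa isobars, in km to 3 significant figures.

252 km

Coriolis parameter at 52°N:
f = 2Ω sin φ = 2 × 7.29×10⁻⁵ × sin 52° = 1.15×10⁻⁴ s⁻¹
Geostrophic balance rearranged: |∂P/∂n| = f ρ V_g
|∂P/∂n| = 1.15×10⁻⁴ × 1.15 × 12.0 = 1.59×10⁻³ Pa/m
Isobar spacing: Δn = ΔP/|∂P/∂n| = 400 Pa / 1.59×10⁻³ Pa/m = 252285 m ≈ 252 km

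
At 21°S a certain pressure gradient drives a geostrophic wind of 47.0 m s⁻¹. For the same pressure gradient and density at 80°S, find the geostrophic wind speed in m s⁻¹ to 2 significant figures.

With the same pressure gradient and density, V_g ∝ 1/f ∝ 1/sin φ.
V₂ = V₁ · sin φ₁ / sin φ₂ = 47.0 × sin 21° / sin 80°
V₂ = 47.0 × 0.3584/0.9848 = 17 m s⁻¹

17 m s⁻¹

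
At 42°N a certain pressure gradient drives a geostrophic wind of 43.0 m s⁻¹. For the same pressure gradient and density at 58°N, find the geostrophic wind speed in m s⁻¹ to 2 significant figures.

34 m s⁻¹

With the same pressure gradient and density, V_g ∝ 1/f ∝ 1/sin φ.
V₂ = V₁ · sin φ₁ / sin φ₂ = 43.0 × sin 42° / sin 58°
V₂ = 43.0 × 0.6691/0.8480 = 34 m s⁻¹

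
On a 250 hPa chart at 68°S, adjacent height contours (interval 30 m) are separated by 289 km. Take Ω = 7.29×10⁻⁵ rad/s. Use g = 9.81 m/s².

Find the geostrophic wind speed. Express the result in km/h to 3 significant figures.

Coriolis parameter at 68°S:
f = 2Ω sin φ = 2 × 7.29×10⁻⁵ × sin 68° = 1.35×10⁻⁴ s⁻¹
Height gradient: |∂Z/∂n| = 30 m / 289000 m = 1.04×10⁻⁴
On a pressure surface, geostrophic balance gives V_g = (g/f)|∂Z/∂n|:
V_g = 9.81 × 1.04×10⁻⁴ / 1.35×10⁻⁴ = 7.53 m/s
Converting: 7.53 m/s × 3.6 = 27.1 km/h

27.1 km/h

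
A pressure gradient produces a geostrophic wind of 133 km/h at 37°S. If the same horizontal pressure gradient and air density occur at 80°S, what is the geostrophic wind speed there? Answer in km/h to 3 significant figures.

With the same pressure gradient and density, V_g ∝ 1/f ∝ 1/sin φ.
V₂ = V₁ · sin φ₁ / sin φ₂ = 133 × sin 37° / sin 80°
V₂ = 133 × 0.6018/0.9848 = 81.3 km/h

81.3 km/h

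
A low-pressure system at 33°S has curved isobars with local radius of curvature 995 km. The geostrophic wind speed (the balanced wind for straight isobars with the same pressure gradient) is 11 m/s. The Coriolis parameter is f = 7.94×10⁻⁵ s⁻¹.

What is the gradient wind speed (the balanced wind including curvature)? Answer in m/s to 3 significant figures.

9.79 m/s

Around a low, centrifugal force acts outward with Coriolis, so pressure-gradient force balances both:
(1/ρ)|∂P/∂n| = fV + V²/R  →  V² + fR·V − fR·V_g = 0
With fR = 7.94×10⁻⁵ × 995×10³ m = 79.0 m/s:
V = [−fR + √((fR)² + 4 fR V_g)]/2 = [−79.0 + √(79.0² + 4×79.0×11)]/2 = 9.79 m/s
Subgeostrophic (V < V_g = 11 m/s), as expected around a low.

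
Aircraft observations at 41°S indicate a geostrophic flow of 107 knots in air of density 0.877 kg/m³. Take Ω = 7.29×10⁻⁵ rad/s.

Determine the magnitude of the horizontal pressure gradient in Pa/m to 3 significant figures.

4.62×10⁻³ Pa/m

Coriolis parameter at 41°S:
f = 2Ω sin φ = 2 × 7.29×10⁻⁵ × sin 41° = 9.57×10⁻⁵ s⁻¹
Wind speed in SI: 107 knots = 55.0 m/s
Geostrophic balance rearranged: |∂P/∂n| = f ρ V_g
|∂P/∂n| = 9.57×10⁻⁵ × 0.877 × 55.0 = 4.62×10⁻³ Pa/m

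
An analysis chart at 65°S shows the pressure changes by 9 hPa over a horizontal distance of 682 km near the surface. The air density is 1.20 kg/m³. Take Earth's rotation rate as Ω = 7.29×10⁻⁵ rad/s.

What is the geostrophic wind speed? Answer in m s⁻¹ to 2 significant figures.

Coriolis parameter at 65°S:
f = 2Ω sin φ = 2 × 7.29×10⁻⁵ × sin 65° = 1.32×10⁻⁴ s⁻¹
Pressure gradient: |∂P/∂n| = 900 Pa / 682000 m = 1.32×10⁻³ Pa/m
Geostrophic balance (pressure-gradient force = Coriolis force):
V_g = (1/(fρ)) |∂P/∂n| = 1.32×10⁻³ / (1.32×10⁻⁴ × 1.20) = 8.32 m/s

8.3 m s⁻¹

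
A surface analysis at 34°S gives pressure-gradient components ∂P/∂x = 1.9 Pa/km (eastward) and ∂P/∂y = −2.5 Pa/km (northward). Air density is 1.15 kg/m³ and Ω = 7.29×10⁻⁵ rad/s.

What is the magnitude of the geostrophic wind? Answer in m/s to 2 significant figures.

33 m/s

Coriolis parameter at 34°S:
f = 2Ω sin φ = 2 × 7.29×10⁻⁵ × sin 34° = 8.15×10⁻⁵ s⁻¹
In the Southern Hemisphere f is negative: f = −8.15×10⁻⁵ s⁻¹.
Component geostrophic relations (x east, y north):
u_g = −(1/(fρ)) ∂P/∂y,  v_g = (1/(fρ)) ∂P/∂x
u_g = −(−2.5×10⁻³)/(−8.15×10⁻⁵ × 1.15) = −26.7 m/s;  v_g = (1.9×10⁻³)/(−8.15×10⁻⁵ × 1.15) = −20.3 m/s
|V_g| = √(u_g² + v_g²) = 33.5 m/s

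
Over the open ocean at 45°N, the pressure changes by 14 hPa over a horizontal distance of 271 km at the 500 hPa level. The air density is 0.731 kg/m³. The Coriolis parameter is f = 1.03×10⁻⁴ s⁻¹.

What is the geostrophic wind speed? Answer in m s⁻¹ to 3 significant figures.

Pressure gradient: |∂P/∂n| = 1400 Pa / 271000 m = 5.17×10⁻³ Pa/m
Geostrophic balance (pressure-gradient force = Coriolis force):
V_g = (1/(fρ)) |∂P/∂n| = 5.17×10⁻³ / (1.03×10⁻⁴ × 0.731) = 68.6 m/s

68.6 m s⁻¹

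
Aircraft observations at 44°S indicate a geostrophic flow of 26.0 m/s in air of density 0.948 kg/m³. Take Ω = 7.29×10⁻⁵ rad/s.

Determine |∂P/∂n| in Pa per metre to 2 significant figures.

Coriolis parameter at 44°S:
f = 2Ω sin φ = 2 × 7.29×10⁻⁵ × sin 44° = 1.01×10⁻⁴ s⁻¹
Geostrophic balance rearranged: |∂P/∂n| = f ρ V_g
|∂P/∂n| = 1.01×10⁻⁴ × 0.948 × 26.0 = 2.50×10⁻³ Pa/m

2.5×10⁻³ Pa/m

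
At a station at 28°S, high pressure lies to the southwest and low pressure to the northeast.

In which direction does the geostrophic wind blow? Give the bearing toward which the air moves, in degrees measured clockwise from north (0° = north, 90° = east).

315°

The pressure-gradient force points toward the northeast (bearing 045°).
Geostrophic balance: in the Southern Hemisphere the Coriolis force deflects motion to the left, so the geostrophic wind blows 90° to the left of the pressure-gradient force (low pressure on the right).
Rotating 045° by 90° counterclockwise gives 315° — the wind blows toward the northwest.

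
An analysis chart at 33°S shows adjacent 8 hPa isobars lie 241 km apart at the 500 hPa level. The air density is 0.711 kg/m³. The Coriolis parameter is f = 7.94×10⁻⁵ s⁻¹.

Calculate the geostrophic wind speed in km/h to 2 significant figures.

210 km/h

Pressure gradient: |∂P/∂n| = 800 Pa / 241000 m = 3.32×10⁻³ Pa/m
Geostrophic balance (pressure-gradient force = Coriolis force):
V_g = (1/(fρ)) |∂P/∂n| = 3.32×10⁻³ / (7.94×10⁻⁵ × 0.711) = 58.8 m/s
Converting: 58.8 m/s × 3.6 = 210 km/h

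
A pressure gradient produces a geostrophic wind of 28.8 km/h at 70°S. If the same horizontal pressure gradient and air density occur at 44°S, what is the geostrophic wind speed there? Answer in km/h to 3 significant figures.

With the same pressure gradient and density, V_g ∝ 1/f ∝ 1/sin φ.
V₂ = V₁ · sin φ₁ / sin φ₂ = 28.8 × sin 70° / sin 44°
V₂ = 28.8 × 0.9397/0.6947 = 39.0 km/h

39.0 km/h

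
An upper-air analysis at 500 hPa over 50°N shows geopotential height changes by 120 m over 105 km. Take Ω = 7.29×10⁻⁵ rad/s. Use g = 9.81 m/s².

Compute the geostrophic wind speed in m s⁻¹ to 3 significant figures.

100 m s⁻¹

Coriolis parameter at 50°N:
f = 2Ω sin φ = 2 × 7.29×10⁻⁵ × sin 50° = 1.12×10⁻⁴ s⁻¹
Height gradient: |∂Z/∂n| = 120 m / 105000 m = 1.14×10⁻³
On a pressure surface, geostrophic balance gives V_g = (g/f)|∂Z/∂n|:
V_g = 9.81 × 1.14×10⁻³ / 1.12×10⁻⁴ = 100 m/s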